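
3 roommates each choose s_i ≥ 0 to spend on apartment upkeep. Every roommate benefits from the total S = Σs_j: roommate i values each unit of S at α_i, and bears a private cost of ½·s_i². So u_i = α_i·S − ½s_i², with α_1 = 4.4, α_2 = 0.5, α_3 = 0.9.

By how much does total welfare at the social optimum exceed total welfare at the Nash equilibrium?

Roommate i's FOC: ∂u_i/∂s_i = α_i − s_i = 0, so s_i* = α_i.
NE contributions = (4.4, 0.5, 0.9); S = 5.8.
W^NE = (Σα)·S − ½Σα_i² = 5.8² − ½·20.42 = 23.43.
Planner sets s_i = Σα_j = 5.8 for every i, so S^SO = 3·5.8 = 17.4.
W^SO = (Σα)·S^SO − ½·3·(Σα)² = (3/2)·5.8² = 50.46.
Deadweight loss = W^SO − W^NE = 27.03.

27.03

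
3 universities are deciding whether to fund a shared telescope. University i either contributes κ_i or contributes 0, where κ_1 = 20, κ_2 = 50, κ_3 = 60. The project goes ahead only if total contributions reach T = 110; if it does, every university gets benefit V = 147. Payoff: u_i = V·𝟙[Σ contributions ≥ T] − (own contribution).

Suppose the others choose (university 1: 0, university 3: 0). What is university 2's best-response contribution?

Others' total = 0. Even contributing 50 gives 50 < 110: no benefit either way.
Best response: 0.

0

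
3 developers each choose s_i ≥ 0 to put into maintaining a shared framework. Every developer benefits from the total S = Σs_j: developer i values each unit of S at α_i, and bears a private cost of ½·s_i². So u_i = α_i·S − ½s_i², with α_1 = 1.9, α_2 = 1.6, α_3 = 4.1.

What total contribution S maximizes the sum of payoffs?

22.8

Planner FOC: ∂(Σu_j)/∂s_i = (Σα_j) − s_i = 0, so s_i^SO = Σα_j = 7.6 for every i; S^SO = 22.8.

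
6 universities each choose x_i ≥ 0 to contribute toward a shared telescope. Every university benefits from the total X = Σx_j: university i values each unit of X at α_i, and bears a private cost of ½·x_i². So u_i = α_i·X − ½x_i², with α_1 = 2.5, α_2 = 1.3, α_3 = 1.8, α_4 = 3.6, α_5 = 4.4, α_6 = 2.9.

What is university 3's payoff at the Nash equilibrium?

University i's FOC: ∂u_i/∂x_i = α_i − x_i = 0, so x_i* = α_i.
NE contributions = (2.5, 1.3, 1.8, 3.6, 4.4, 2.9); X = 16.5.
u_3 = α_3·X − ½·(x_3)² = 1.8·16.5 − ½·1.8² = 28.08.

28.08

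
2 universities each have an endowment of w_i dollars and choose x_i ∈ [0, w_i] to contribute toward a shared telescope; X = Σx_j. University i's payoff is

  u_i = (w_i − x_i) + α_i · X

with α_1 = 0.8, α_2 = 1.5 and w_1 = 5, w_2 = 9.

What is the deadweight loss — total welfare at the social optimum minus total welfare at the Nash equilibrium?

∂u_i/∂x_i = α_i − 1, so university i contributes w_i if α_i > 1, else 0.
α_i > 1 for i ∈ {2}; NE contributions (0, 9), X = 9.
W^NE = Σw_i − X^NE + (Σα_i)·X^NE = 14 + 1.3·9 = 25.7.
Planner: ∂(Σu_j)/∂x_i = Σα_j − 1 = 1.3 > 0, so everyone contributes w_i; X^SO = 14, W^SO = 14 + 1.3·14 = 32.2.
Deadweight loss = 6.5.

6.5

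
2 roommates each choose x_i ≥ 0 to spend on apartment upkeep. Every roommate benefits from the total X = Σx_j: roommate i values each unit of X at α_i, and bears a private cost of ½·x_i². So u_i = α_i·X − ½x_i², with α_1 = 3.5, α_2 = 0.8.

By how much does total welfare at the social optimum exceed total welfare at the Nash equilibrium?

6.445

Roommate i's FOC: ∂u_i/∂x_i = α_i − x_i = 0, so x_i* = α_i.
NE contributions = (3.5, 0.8); X = 4.3.
W^NE = (Σα)·X − ½Σα_i² = 4.3² − ½·12.89 = 12.045.
Planner sets x_i = Σα_j = 4.3 for every i, so X^SO = 2·4.3 = 8.6.
W^SO = (Σα)·X^SO − ½·2·(Σα)² = (2/2)·4.3² = 18.49.
Deadweight loss = W^SO − W^NE = 6.445.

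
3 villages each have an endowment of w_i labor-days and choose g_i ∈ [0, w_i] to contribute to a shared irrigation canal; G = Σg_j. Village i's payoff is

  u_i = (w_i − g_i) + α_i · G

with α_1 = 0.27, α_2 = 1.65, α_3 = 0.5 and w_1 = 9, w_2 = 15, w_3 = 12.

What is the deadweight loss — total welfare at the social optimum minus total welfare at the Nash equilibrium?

29.82

∂u_i/∂g_i = α_i − 1, so village i contributes w_i if α_i > 1, else 0.
α_i > 1 for i ∈ {2}; NE contributions (0, 15, 0), G = 15.
W^NE = Σw_i − G^NE + (Σα_i)·G^NE = 36 + 1.42·15 = 57.3.
Planner: ∂(Σu_j)/∂g_i = Σα_j − 1 = 1.42 > 0, so everyone contributes w_i; G^SO = 36, W^SO = 36 + 1.42·36 = 87.12.
Deadweight loss = 29.82.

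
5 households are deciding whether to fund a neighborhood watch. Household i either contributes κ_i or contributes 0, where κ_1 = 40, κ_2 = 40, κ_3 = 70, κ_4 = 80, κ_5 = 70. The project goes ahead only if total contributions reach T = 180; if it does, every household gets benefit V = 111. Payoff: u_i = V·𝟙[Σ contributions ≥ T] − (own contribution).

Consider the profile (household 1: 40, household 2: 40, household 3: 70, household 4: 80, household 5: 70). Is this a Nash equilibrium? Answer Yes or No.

No

Total = 300 ≥ 180: provided.
Household 1 (pledges 40, payoff 71): dropping to 0 → total 260, payoff 111. Profitable deviation.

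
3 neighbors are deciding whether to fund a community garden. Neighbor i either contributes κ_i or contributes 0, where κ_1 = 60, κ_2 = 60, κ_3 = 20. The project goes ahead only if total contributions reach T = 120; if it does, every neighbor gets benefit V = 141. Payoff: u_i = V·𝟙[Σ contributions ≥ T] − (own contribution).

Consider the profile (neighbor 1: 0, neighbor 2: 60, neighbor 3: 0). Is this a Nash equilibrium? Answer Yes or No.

No

Total = 60 < 120: not provided.
Neighbor 1 (pledges 0, payoff 0): pledging 60 → total 120, payoff 81. Profitable deviation.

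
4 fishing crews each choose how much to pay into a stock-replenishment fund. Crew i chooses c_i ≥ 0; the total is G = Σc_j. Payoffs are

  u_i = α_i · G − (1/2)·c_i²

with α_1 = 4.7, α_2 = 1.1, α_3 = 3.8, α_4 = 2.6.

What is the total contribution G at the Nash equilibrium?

Crew i's FOC: ∂u_i/∂c_i = α_i − c_i = 0, so c_i* = α_i.
NE contributions = (4.7, 1.1, 3.8, 2.6); G = 12.2.

12.2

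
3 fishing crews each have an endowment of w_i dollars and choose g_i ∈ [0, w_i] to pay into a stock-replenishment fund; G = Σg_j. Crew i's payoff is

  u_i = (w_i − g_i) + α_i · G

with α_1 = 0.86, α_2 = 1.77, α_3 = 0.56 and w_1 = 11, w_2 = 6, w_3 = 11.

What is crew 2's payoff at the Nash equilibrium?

10.62

∂u_i/∂g_i = α_i − 1, so crew i contributes w_i if α_i > 1, else 0.
α_i > 1 for i ∈ {2}; NE contributions (0, 6, 0), G = 6.
u_2 = (6 − 6) + 1.77·6 = 10.62.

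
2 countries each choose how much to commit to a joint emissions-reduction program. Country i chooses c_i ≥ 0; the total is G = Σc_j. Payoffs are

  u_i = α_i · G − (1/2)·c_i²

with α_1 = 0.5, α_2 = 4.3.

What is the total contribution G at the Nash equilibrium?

Country i's FOC: ∂u_i/∂c_i = α_i − c_i = 0, so c_i* = α_i.
NE contributions = (0.5, 4.3); G = 4.8.

4.8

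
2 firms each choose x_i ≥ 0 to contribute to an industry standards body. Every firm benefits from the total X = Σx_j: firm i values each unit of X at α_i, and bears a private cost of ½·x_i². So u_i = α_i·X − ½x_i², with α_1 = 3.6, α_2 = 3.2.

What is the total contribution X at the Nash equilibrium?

Firm i's FOC: ∂u_i/∂x_i = α_i − x_i = 0, so x_i* = α_i.
NE contributions = (3.6, 3.2); X = 6.8.

6.8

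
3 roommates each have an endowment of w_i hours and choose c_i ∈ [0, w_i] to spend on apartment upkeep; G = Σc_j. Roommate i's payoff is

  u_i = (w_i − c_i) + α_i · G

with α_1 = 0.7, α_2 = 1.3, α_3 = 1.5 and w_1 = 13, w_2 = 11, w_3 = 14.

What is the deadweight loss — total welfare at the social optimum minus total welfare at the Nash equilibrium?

32.5

∂u_i/∂c_i = α_i − 1, so roommate i contributes w_i if α_i > 1, else 0.
α_i > 1 for i ∈ {2, 3}; NE contributions (0, 11, 14), G = 25.
W^NE = Σw_i − G^NE + (Σα_i)·G^NE = 38 + 2.5·25 = 100.5.
Planner: ∂(Σu_j)/∂c_i = Σα_j − 1 = 2.5 > 0, so everyone contributes w_i; G^SO = 38, W^SO = 38 + 2.5·38 = 133.
Deadweight loss = 32.5.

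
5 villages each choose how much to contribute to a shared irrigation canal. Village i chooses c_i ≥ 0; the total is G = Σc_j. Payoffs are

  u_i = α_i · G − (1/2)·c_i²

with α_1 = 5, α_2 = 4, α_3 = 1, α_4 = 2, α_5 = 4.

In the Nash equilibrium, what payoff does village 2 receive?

Village i's FOC: ∂u_i/∂c_i = α_i − c_i = 0, so c_i* = α_i.
NE contributions = (5, 4, 1, 2, 4); G = 16.
u_2 = α_2·G − ½·(c_2)² = 4·16 − ½·4² = 56.

56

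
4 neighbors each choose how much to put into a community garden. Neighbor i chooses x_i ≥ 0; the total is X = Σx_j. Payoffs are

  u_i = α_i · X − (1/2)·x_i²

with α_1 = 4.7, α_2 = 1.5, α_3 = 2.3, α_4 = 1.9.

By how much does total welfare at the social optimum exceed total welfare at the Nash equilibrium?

Neighbor i's FOC: ∂u_i/∂x_i = α_i − x_i = 0, so x_i* = α_i.
NE contributions = (4.7, 1.5, 2.3, 1.9); X = 10.4.
W^NE = (Σα)·X − ½Σα_i² = 10.4² − ½·33.24 = 91.54.
Planner sets x_i = Σα_j = 10.4 for every i, so X^SO = 4·10.4 = 41.6.
W^SO = (Σα)·X^SO − ½·4·(Σα)² = (4/2)·10.4² = 216.32.
Deadweight loss = W^SO − W^NE = 124.78.

124.78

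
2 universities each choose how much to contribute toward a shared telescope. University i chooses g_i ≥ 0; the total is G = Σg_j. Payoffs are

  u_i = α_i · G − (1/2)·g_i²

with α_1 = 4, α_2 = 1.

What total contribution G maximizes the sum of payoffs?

10

Planner FOC: ∂(Σu_j)/∂g_i = (Σα_j) − g_i = 0, so g_i^SO = Σα_j = 5 for every i; G^SO = 10.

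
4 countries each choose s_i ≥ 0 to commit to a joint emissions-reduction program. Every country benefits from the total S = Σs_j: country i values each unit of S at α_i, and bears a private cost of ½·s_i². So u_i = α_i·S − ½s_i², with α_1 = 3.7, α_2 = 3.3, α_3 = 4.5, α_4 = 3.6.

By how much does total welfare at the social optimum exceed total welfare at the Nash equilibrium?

256.905

Country i's FOC: ∂u_i/∂s_i = α_i − s_i = 0, so s_i* = α_i.
NE contributions = (3.7, 3.3, 4.5, 3.6); S = 15.1.
W^NE = (Σα)·S − ½Σα_i² = 15.1² − ½·57.79 = 199.115.
Planner sets s_i = Σα_j = 15.1 for every i, so S^SO = 4·15.1 = 60.4.
W^SO = (Σα)·S^SO − ½·4·(Σα)² = (4/2)·15.1² = 456.02.
Deadweight loss = W^SO − W^NE = 256.905.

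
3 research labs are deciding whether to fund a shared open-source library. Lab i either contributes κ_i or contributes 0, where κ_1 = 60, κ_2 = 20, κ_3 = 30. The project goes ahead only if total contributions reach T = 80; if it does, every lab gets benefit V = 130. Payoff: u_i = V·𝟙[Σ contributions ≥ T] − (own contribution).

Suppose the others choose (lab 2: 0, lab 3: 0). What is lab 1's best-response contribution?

Others' total = 0. Even contributing 60 gives 60 < 80: no benefit either way.
Best response: 0.

0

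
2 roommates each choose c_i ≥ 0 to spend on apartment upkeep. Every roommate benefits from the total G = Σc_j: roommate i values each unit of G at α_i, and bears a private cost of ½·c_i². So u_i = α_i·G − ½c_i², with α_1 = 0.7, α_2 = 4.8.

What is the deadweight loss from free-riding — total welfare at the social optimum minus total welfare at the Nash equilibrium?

Roommate i's FOC: ∂u_i/∂c_i = α_i − c_i = 0, so c_i* = α_i.
NE contributions = (0.7, 4.8); G = 5.5.
W^NE = (Σα)·G − ½Σα_i² = 5.5² − ½·23.53 = 18.485.
Planner sets c_i = Σα_j = 5.5 for every i, so G^SO = 2·5.5 = 11.
W^SO = (Σα)·G^SO − ½·2·(Σα)² = (2/2)·5.5² = 30.25.
Deadweight loss = W^SO − W^NE = 11.765.

11.765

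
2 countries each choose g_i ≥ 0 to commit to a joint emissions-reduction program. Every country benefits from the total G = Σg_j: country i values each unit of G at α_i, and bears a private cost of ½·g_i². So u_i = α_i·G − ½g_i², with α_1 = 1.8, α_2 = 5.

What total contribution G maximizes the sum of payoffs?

Planner FOC: ∂(Σu_j)/∂g_i = (Σα_j) − g_i = 0, so g_i^SO = Σα_j = 6.8 for every i; G^SO = 13.6.

13.6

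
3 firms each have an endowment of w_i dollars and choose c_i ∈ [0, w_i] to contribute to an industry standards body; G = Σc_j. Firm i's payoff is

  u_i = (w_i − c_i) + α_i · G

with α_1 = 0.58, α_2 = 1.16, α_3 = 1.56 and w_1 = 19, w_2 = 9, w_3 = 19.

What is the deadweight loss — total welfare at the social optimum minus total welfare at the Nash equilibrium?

43.7

∂u_i/∂c_i = α_i − 1, so firm i contributes w_i if α_i > 1, else 0.
α_i > 1 for i ∈ {2, 3}; NE contributions (0, 9, 19), G = 28.
W^NE = Σw_i − G^NE + (Σα_i)·G^NE = 47 + 2.3·28 = 111.4.
Planner: ∂(Σu_j)/∂c_i = Σα_j − 1 = 2.3 > 0, so everyone contributes w_i; G^SO = 47, W^SO = 47 + 2.3·47 = 155.1.
Deadweight loss = 43.7.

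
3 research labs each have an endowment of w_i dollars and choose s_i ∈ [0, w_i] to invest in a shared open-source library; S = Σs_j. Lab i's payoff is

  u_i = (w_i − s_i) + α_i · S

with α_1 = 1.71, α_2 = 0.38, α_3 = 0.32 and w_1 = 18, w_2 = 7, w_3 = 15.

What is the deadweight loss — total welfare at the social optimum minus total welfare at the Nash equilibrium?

∂u_i/∂s_i = α_i − 1, so lab i contributes w_i if α_i > 1, else 0.
α_i > 1 for i ∈ {1}; NE contributions (18, 0, 0), S = 18.
W^NE = Σw_i − S^NE + (Σα_i)·S^NE = 40 + 1.41·18 = 65.38.
Planner: ∂(Σu_j)/∂s_i = Σα_j − 1 = 1.41 > 0, so everyone contributes w_i; S^SO = 40, W^SO = 40 + 1.41·40 = 96.4.
Deadweight loss = 31.02.

31.02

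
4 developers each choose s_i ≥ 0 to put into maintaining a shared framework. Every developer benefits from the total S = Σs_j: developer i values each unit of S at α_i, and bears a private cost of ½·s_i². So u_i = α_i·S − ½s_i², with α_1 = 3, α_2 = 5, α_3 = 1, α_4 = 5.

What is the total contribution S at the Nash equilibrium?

14

Developer i's FOC: ∂u_i/∂s_i = α_i − s_i = 0, so s_i* = α_i.
NE contributions = (3, 5, 1, 5); S = 14.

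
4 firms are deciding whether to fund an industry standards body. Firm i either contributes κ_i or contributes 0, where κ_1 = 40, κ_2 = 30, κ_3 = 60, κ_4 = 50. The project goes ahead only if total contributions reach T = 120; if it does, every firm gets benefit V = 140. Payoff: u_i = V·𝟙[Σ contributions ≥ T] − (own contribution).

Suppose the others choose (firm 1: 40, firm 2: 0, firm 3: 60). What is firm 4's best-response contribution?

Others' total = 100. Contributing 50 brings total to 150 ≥ 120: gain V − κ_4 = 90.
Best response: 50.

50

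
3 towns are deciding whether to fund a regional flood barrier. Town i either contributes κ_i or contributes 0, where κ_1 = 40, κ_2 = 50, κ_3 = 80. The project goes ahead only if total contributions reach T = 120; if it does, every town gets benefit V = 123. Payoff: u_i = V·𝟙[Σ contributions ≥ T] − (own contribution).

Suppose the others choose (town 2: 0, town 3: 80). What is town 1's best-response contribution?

40

Others' total = 80. Contributing 40 brings total to 120 ≥ 120: gain V − κ_1 = 83.
Best response: 40.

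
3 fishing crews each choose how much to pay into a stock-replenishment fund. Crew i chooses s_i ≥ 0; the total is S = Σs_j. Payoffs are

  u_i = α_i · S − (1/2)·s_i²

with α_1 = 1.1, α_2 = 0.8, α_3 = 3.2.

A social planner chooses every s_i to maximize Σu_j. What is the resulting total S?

15.3

Planner FOC: ∂(Σu_j)/∂s_i = (Σα_j) − s_i = 0, so s_i^SO = Σα_j = 5.1 for every i; S^SO = 15.3.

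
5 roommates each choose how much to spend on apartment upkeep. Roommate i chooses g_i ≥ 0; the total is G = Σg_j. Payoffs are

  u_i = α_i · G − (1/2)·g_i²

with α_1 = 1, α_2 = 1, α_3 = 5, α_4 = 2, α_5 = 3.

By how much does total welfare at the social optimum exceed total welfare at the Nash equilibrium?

236

Roommate i's FOC: ∂u_i/∂g_i = α_i − g_i = 0, so g_i* = α_i.
NE contributions = (1, 1, 5, 2, 3); G = 12.
W^NE = (Σα)·G − ½Σα_i² = 12² − ½·40 = 124.
Planner sets g_i = Σα_j = 12 for every i, so G^SO = 5·12 = 60.
W^SO = (Σα)·G^SO − ½·5·(Σα)² = (5/2)·12² = 360.
Deadweight loss = W^SO − W^NE = 236.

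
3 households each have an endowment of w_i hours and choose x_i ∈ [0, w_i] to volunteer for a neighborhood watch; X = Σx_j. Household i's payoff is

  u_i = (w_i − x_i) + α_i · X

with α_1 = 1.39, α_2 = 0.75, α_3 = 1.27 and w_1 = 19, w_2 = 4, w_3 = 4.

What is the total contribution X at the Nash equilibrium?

23

∂u_i/∂x_i = α_i − 1, so household i contributes w_i if α_i > 1, else 0.
α_i > 1 for i ∈ {1, 3}; NE contributions (19, 0, 4), X = 23.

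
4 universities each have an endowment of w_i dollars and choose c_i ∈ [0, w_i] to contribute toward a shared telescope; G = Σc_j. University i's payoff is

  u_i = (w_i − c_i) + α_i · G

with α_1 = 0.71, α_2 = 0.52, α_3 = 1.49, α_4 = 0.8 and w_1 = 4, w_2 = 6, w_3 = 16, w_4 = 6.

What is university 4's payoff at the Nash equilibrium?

18.8

∂u_i/∂c_i = α_i − 1, so university i contributes w_i if α_i > 1, else 0.
α_i > 1 for i ∈ {3}; NE contributions (0, 0, 16, 0), G = 16.
u_4 = (6 − 0) + 0.8·16 = 18.8.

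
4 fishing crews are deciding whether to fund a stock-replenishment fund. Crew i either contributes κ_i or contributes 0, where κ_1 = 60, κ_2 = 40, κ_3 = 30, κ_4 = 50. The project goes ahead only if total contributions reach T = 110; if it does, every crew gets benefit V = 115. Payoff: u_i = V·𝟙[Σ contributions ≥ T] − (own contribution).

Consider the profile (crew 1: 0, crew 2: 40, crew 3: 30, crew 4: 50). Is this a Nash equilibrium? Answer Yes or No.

Total = 120 ≥ 110: provided.
Crew 1 (pledges 0, payoff 115): pledging 60 → total 180, payoff 55. No gain.
Crew 2 (pledges 40, payoff 75): dropping to 0 → total 80, payoff 0. No gain.
Crew 3 (pledges 30, payoff 85): dropping to 0 → total 90, payoff 0. No gain.
Crew 4 (pledges 50, payoff 65): dropping to 0 → total 70, payoff 0. No gain.

Yes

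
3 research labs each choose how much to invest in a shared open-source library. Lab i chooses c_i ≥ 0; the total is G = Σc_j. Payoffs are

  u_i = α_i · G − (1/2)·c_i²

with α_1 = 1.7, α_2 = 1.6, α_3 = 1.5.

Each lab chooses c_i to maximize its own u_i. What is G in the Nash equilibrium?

4.8

Lab i's FOC: ∂u_i/∂c_i = α_i − c_i = 0, so c_i* = α_i.
NE contributions = (1.7, 1.6, 1.5); G = 4.8.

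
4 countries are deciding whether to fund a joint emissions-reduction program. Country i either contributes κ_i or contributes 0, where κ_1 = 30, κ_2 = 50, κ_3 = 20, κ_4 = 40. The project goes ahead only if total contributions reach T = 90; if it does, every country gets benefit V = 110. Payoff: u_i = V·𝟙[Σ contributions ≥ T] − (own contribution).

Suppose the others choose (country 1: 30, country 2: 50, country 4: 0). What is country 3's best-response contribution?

20

Others' total = 80. Contributing 20 brings total to 100 ≥ 90: gain V − κ_3 = 90.
Best response: 20.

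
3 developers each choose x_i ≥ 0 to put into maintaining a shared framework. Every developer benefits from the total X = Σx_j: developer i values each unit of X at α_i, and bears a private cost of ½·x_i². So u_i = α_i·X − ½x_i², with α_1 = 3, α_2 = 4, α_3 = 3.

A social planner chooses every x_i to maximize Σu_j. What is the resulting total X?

Planner FOC: ∂(Σu_j)/∂x_i = (Σα_j) − x_i = 0, so x_i^SO = Σα_j = 10 for every i; X^SO = 30.

30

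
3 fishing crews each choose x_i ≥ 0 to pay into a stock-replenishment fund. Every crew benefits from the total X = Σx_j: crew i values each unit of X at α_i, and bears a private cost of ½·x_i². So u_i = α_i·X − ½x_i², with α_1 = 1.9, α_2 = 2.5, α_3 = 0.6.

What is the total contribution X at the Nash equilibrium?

Crew i's FOC: ∂u_i/∂x_i = α_i − x_i = 0, so x_i* = α_i.
NE contributions = (1.9, 2.5, 0.6); X = 5.

5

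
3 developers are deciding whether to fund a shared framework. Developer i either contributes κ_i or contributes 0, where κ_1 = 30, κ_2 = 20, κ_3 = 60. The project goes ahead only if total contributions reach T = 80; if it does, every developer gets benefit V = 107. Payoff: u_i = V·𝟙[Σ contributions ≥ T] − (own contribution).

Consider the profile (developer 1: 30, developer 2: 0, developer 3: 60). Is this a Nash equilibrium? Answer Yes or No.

Total = 90 ≥ 80: provided.
Developer 1 (pledges 30, payoff 77): dropping to 0 → total 60, payoff 0. No gain.
Developer 2 (pledges 0, payoff 107): pledging 20 → total 110, payoff 87. No gain.
Developer 3 (pledges 60, payoff 47): dropping to 0 → total 30, payoff 0. No gain.

Yes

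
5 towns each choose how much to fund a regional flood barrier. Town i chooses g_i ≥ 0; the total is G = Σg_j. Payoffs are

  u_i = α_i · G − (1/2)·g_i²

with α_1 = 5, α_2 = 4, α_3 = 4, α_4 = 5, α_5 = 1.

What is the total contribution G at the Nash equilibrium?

19

Town i's FOC: ∂u_i/∂g_i = α_i − g_i = 0, so g_i* = α_i.
NE contributions = (5, 4, 4, 5, 1); G = 19.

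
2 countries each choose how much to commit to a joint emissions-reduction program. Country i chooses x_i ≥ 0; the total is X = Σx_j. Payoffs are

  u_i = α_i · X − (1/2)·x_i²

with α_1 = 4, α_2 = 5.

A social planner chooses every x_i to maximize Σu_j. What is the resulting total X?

Planner FOC: ∂(Σu_j)/∂x_i = (Σα_j) − x_i = 0, so x_i^SO = Σα_j = 9 for every i; X^SO = 18.

18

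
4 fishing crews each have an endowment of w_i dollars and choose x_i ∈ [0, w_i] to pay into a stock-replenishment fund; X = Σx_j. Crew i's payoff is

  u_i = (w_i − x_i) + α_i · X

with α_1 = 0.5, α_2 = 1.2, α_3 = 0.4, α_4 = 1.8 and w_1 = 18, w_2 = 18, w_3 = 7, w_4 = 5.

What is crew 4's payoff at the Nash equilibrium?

41.4

∂u_i/∂x_i = α_i − 1, so crew i contributes w_i if α_i > 1, else 0.
α_i > 1 for i ∈ {2, 4}; NE contributions (0, 18, 0, 5), X = 23.
u_4 = (5 − 5) + 1.8·23 = 41.4.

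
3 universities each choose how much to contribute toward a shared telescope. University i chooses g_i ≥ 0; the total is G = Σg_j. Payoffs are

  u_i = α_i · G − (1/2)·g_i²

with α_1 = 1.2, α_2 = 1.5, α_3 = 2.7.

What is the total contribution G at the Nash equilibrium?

5.4

University i's FOC: ∂u_i/∂g_i = α_i − g_i = 0, so g_i* = α_i.
NE contributions = (1.2, 1.5, 2.7); G = 5.4.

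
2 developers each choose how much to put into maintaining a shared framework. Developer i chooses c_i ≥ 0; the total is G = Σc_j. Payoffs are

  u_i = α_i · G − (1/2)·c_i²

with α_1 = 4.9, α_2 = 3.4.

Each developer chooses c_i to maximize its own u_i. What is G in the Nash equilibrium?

8.3

Developer i's FOC: ∂u_i/∂c_i = α_i − c_i = 0, so c_i* = α_i.
NE contributions = (4.9, 3.4); G = 8.3.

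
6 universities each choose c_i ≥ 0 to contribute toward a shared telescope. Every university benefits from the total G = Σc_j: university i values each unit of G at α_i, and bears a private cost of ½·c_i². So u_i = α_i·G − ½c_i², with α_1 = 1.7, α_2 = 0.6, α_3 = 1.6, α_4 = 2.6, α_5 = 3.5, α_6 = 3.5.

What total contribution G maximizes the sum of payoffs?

Planner FOC: ∂(Σu_j)/∂c_i = (Σα_j) − c_i = 0, so c_i^SO = Σα_j = 13.5 for every i; G^SO = 81.

81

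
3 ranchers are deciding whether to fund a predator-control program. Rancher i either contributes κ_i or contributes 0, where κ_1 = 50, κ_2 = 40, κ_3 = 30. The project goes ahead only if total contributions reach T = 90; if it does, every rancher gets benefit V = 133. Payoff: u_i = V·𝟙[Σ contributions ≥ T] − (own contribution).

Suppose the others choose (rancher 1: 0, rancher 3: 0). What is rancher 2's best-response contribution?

Others' total = 0. Even contributing 40 gives 40 < 90: no benefit either way.
Best response: 0.

0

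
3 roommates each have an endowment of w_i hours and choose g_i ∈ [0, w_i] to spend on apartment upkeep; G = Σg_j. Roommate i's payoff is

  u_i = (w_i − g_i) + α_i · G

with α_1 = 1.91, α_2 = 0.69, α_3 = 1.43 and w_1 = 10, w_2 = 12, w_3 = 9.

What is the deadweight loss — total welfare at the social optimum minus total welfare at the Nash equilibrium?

36.36

∂u_i/∂g_i = α_i − 1, so roommate i contributes w_i if α_i > 1, else 0.
α_i > 1 for i ∈ {1, 3}; NE contributions (10, 0, 9), G = 19.
W^NE = Σw_i − G^NE + (Σα_i)·G^NE = 31 + 3.03·19 = 88.57.
Planner: ∂(Σu_j)/∂g_i = Σα_j − 1 = 3.03 > 0, so everyone contributes w_i; G^SO = 31, W^SO = 31 + 3.03·31 = 124.93.
Deadweight loss = 36.36.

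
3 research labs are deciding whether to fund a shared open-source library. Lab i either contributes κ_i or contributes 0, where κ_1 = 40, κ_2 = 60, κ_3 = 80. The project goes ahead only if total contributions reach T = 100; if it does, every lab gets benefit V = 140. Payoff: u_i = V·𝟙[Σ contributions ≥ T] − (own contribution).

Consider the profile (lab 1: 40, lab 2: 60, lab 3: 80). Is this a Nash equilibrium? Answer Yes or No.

Total = 180 ≥ 100: provided.
Lab 1 (pledges 40, payoff 100): dropping to 0 → total 140, payoff 140. Profitable deviation.

No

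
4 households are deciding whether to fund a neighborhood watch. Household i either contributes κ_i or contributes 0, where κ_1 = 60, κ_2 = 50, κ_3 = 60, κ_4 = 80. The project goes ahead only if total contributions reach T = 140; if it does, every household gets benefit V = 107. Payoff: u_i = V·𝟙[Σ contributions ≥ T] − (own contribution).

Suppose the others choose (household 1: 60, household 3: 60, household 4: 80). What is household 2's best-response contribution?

Others' total = 200 ≥ 140; contributing adds cost 50 for no extra benefit.
Best response: 0.

0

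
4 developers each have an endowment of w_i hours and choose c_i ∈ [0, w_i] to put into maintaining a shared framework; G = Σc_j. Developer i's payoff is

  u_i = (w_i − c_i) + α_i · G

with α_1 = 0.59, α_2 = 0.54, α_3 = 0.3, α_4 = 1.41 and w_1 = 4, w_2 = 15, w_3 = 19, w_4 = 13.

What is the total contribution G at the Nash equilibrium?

∂u_i/∂c_i = α_i − 1, so developer i contributes w_i if α_i > 1, else 0.
α_i > 1 for i ∈ {4}; NE contributions (0, 0, 0, 13), G = 13.

13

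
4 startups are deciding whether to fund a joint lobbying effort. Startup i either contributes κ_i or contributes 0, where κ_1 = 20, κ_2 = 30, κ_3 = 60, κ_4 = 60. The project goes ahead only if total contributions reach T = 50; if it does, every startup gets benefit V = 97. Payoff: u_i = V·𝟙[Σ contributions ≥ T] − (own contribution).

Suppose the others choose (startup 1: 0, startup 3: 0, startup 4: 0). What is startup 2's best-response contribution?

Others' total = 0. Even contributing 30 gives 30 < 50: no benefit either way.
Best response: 0.

0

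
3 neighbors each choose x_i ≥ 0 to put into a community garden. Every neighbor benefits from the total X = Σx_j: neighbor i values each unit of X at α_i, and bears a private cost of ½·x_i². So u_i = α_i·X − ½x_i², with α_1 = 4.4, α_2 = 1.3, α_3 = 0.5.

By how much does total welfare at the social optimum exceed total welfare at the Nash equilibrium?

Neighbor i's FOC: ∂u_i/∂x_i = α_i − x_i = 0, so x_i* = α_i.
NE contributions = (4.4, 1.3, 0.5); X = 6.2.
W^NE = (Σα)·X − ½Σα_i² = 6.2² − ½·21.3 = 27.79.
Planner sets x_i = Σα_j = 6.2 for every i, so X^SO = 3·6.2 = 18.6.
W^SO = (Σα)·X^SO − ½·3·(Σα)² = (3/2)·6.2² = 57.66.
Deadweight loss = W^SO − W^NE = 29.87.

29.87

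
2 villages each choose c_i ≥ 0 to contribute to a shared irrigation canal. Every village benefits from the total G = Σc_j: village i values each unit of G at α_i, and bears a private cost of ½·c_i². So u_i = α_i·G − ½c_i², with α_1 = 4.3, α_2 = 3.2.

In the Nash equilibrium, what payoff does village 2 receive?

Village i's FOC: ∂u_i/∂c_i = α_i − c_i = 0, so c_i* = α_i.
NE contributions = (4.3, 3.2); G = 7.5.
u_2 = α_2·G − ½·(c_2)² = 3.2·7.5 − ½·3.2² = 18.88.

18.88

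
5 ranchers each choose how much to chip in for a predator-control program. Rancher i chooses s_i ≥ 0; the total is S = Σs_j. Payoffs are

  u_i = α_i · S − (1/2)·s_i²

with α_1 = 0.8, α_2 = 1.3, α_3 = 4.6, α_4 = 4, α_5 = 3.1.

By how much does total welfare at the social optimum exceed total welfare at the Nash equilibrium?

Rancher i's FOC: ∂u_i/∂s_i = α_i − s_i = 0, so s_i* = α_i.
NE contributions = (0.8, 1.3, 4.6, 4, 3.1); S = 13.8.
W^NE = (Σα)·S − ½Σα_i² = 13.8² − ½·49.1 = 165.89.
Planner sets s_i = Σα_j = 13.8 for every i, so S^SO = 5·13.8 = 69.
W^SO = (Σα)·S^SO − ½·5·(Σα)² = (5/2)·13.8² = 476.1.
Deadweight loss = W^SO − W^NE = 310.21.

310.21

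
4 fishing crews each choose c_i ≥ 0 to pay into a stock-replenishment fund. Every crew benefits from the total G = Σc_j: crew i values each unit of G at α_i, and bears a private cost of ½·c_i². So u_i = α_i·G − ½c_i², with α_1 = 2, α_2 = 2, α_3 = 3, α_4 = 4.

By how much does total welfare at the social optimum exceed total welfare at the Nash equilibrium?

137.5

Crew i's FOC: ∂u_i/∂c_i = α_i − c_i = 0, so c_i* = α_i.
NE contributions = (2, 2, 3, 4); G = 11.
W^NE = (Σα)·G − ½Σα_i² = 11² − ½·33 = 104.5.
Planner sets c_i = Σα_j = 11 for every i, so G^SO = 4·11 = 44.
W^SO = (Σα)·G^SO − ½·4·(Σα)² = (4/2)·11² = 242.
Deadweight loss = W^SO − W^NE = 137.5.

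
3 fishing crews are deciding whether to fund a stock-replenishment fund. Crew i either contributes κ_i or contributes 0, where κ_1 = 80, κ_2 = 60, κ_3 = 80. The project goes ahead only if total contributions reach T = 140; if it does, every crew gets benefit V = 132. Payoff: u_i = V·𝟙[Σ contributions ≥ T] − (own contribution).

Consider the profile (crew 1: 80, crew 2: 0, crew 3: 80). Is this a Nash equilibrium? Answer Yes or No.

Yes

Total = 160 ≥ 140: provided.
Crew 1 (pledges 80, payoff 52): dropping to 0 → total 80, payoff 0. No gain.
Crew 2 (pledges 0, payoff 132): pledging 60 → total 220, payoff 72. No gain.
Crew 3 (pledges 80, payoff 52): dropping to 0 → total 80, payoff 0. No gain.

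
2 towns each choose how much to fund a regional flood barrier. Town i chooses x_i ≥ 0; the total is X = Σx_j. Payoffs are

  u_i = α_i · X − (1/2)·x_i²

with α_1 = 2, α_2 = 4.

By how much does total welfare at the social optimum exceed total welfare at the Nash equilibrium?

10

Town i's FOC: ∂u_i/∂x_i = α_i − x_i = 0, so x_i* = α_i.
NE contributions = (2, 4); X = 6.
W^NE = (Σα)·X − ½Σα_i² = 6² − ½·20 = 26.
Planner sets x_i = Σα_j = 6 for every i, so X^SO = 2·6 = 12.
W^SO = (Σα)·X^SO − ½·2·(Σα)² = (2/2)·6² = 36.
Deadweight loss = W^SO − W^NE = 10.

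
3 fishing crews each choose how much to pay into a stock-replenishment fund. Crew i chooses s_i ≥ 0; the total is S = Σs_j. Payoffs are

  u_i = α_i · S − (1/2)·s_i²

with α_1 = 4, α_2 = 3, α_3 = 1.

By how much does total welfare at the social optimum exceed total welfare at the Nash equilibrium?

45

Crew i's FOC: ∂u_i/∂s_i = α_i − s_i = 0, so s_i* = α_i.
NE contributions = (4, 3, 1); S = 8.
W^NE = (Σα)·S − ½Σα_i² = 8² − ½·26 = 51.
Planner sets s_i = Σα_j = 8 for every i, so S^SO = 3·8 = 24.
W^SO = (Σα)·S^SO − ½·3·(Σα)² = (3/2)·8² = 96.
Deadweight loss = W^SO − W^NE = 45.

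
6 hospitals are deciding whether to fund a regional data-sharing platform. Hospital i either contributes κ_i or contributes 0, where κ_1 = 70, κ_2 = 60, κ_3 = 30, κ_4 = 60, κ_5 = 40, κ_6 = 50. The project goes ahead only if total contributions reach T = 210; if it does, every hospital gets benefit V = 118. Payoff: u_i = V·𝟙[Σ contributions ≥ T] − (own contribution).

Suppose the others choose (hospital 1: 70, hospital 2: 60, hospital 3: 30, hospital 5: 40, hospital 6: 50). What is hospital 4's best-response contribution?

Others' total = 250 ≥ 210; contributing adds cost 60 for no extra benefit.
Best response: 0.

0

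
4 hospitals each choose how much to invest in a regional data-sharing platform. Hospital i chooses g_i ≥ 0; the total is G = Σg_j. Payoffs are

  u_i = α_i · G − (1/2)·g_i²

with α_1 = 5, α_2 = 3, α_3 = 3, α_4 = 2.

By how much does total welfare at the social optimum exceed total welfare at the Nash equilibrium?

Hospital i's FOC: ∂u_i/∂g_i = α_i − g_i = 0, so g_i* = α_i.
NE contributions = (5, 3, 3, 2); G = 13.
W^NE = (Σα)·G − ½Σα_i² = 13² − ½·47 = 145.5.
Planner sets g_i = Σα_j = 13 for every i, so G^SO = 4·13 = 52.
W^SO = (Σα)·G^SO − ½·4·(Σα)² = (4/2)·13² = 338.
Deadweight loss = W^SO − W^NE = 192.5.

192.5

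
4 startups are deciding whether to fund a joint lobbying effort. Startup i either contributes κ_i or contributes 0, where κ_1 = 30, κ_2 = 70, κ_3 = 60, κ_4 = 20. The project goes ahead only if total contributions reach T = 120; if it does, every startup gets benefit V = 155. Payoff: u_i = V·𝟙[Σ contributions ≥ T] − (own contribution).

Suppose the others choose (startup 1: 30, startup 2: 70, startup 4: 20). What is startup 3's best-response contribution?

0

Others' total = 120 ≥ 120; contributing adds cost 60 for no extra benefit.
Best response: 0.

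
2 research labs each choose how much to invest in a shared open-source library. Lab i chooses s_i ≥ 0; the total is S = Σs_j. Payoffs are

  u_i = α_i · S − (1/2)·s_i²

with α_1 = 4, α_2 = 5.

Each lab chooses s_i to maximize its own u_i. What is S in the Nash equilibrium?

9

Lab i's FOC: ∂u_i/∂s_i = α_i − s_i = 0, so s_i* = α_i.
NE contributions = (4, 5); S = 9.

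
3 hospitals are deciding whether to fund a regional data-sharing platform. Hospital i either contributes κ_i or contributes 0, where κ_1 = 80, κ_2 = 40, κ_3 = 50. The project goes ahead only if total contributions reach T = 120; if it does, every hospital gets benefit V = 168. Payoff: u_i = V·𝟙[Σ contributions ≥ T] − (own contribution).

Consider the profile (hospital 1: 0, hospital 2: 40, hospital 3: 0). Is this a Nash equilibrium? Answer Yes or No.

Total = 40 < 120: not provided.
Hospital 1 (pledges 0, payoff 0): pledging 80 → total 120, payoff 88. Profitable deviation.

No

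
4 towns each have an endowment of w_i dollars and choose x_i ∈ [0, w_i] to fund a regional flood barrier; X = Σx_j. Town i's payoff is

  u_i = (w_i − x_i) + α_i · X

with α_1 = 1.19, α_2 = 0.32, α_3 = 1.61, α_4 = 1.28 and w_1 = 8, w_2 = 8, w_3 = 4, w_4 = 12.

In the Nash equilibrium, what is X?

24

∂u_i/∂x_i = α_i − 1, so town i contributes w_i if α_i > 1, else 0.
α_i > 1 for i ∈ {1, 3, 4}; NE contributions (8, 0, 4, 12), X = 24.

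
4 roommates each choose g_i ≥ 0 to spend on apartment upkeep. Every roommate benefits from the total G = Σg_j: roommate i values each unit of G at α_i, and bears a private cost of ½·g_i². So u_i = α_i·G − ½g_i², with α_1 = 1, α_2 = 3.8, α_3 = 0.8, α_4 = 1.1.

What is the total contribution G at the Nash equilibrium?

6.7

Roommate i's FOC: ∂u_i/∂g_i = α_i − g_i = 0, so g_i* = α_i.
NE contributions = (1, 3.8, 0.8, 1.1); G = 6.7.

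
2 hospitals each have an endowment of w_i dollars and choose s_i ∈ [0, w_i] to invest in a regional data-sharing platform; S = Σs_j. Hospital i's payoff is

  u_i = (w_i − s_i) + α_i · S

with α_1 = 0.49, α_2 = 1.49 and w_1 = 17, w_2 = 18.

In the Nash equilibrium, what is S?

∂u_i/∂s_i = α_i − 1, so hospital i contributes w_i if α_i > 1, else 0.
α_i > 1 for i ∈ {2}; NE contributions (0, 18), S = 18.

18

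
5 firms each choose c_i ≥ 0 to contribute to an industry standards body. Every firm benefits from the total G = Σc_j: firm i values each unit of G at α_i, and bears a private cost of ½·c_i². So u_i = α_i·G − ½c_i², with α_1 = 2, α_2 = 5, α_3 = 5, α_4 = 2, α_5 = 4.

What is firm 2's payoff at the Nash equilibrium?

Firm i's FOC: ∂u_i/∂c_i = α_i − c_i = 0, so c_i* = α_i.
NE contributions = (2, 5, 5, 2, 4); G = 18.
u_2 = α_2·G − ½·(c_2)² = 5·18 − ½·5² = 77.5.

77.5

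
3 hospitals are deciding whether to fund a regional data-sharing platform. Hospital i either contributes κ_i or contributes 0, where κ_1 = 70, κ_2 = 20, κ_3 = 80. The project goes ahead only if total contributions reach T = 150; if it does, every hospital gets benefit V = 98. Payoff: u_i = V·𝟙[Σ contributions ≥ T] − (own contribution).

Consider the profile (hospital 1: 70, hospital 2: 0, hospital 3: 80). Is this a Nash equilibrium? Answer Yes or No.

Total = 150 ≥ 150: provided.
Hospital 1 (pledges 70, payoff 28): dropping to 0 → total 80, payoff 0. No gain.
Hospital 2 (pledges 0, payoff 98): pledging 20 → total 170, payoff 78. No gain.
Hospital 3 (pledges 80, payoff 18): dropping to 0 → total 70, payoff 0. No gain.

Yes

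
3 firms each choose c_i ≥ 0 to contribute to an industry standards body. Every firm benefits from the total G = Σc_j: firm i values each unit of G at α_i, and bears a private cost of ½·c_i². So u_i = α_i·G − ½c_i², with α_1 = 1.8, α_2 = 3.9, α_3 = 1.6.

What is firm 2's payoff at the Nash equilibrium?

20.865

Firm i's FOC: ∂u_i/∂c_i = α_i − c_i = 0, so c_i* = α_i.
NE contributions = (1.8, 3.9, 1.6); G = 7.3.
u_2 = α_2·G − ½·(c_2)² = 3.9·7.3 − ½·3.9² = 20.865.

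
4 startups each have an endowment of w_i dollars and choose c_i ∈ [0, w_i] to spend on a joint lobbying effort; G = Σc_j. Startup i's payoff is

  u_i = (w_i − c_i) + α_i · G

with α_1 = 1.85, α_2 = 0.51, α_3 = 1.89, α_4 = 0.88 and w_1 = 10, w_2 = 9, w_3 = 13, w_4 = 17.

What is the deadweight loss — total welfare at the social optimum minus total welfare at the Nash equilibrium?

∂u_i/∂c_i = α_i − 1, so startup i contributes w_i if α_i > 1, else 0.
α_i > 1 for i ∈ {1, 3}; NE contributions (10, 0, 13, 0), G = 23.
W^NE = Σw_i − G^NE + (Σα_i)·G^NE = 49 + 4.13·23 = 143.99.
Planner: ∂(Σu_j)/∂c_i = Σα_j − 1 = 4.13 > 0, so everyone contributes w_i; G^SO = 49, W^SO = 49 + 4.13·49 = 251.37.
Deadweight loss = 107.38.

107.38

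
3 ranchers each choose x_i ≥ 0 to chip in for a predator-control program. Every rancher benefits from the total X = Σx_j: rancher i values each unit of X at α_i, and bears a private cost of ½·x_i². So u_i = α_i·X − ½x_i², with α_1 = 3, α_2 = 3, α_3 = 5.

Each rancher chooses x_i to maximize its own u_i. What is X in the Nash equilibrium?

Rancher i's FOC: ∂u_i/∂x_i = α_i − x_i = 0, so x_i* = α_i.
NE contributions = (3, 3, 5); X = 11.

11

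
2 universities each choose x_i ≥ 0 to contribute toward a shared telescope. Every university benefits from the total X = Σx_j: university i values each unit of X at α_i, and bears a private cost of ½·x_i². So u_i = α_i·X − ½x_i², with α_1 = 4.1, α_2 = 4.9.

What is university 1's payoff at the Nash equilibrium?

University i's FOC: ∂u_i/∂x_i = α_i − x_i = 0, so x_i* = α_i.
NE contributions = (4.1, 4.9); X = 9.
u_1 = α_1·X − ½·(x_1)² = 4.1·9 − ½·4.1² = 28.495.

28.495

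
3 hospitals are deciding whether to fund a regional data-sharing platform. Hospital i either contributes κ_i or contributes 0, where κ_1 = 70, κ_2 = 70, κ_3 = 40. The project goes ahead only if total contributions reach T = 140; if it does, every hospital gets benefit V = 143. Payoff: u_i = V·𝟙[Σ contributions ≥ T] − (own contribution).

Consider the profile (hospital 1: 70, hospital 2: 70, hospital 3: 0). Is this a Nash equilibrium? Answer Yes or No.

Total = 140 ≥ 140: provided.
Hospital 1 (pledges 70, payoff 73): dropping to 0 → total 70, payoff 0. No gain.
Hospital 2 (pledges 70, payoff 73): dropping to 0 → total 70, payoff 0. No gain.
Hospital 3 (pledges 0, payoff 143): pledging 40 → total 180, payoff 103. No gain.

Yes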